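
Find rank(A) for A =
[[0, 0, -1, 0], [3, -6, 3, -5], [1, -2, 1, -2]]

rank = 3

r1 <=> r2
  [ 3  -6   3  -5 ]
  [ 0   0  -1   0 ]
  [ 1  -2   1  -2 ]
r1 ← 1/3·r1
  [ 1  -2   1  -5/3 ]
  [ 0   0  -1     0 ]
  [ 1  -2   1    -2 ]
r3 ← r3 − r1
  [ 1  -2   1  -5/3 ]
  [ 0   0  -1     0 ]
  [ 0   0   0  -1/3 ]
r2 ← -1·r2
  [ 1  -2  1  -5/3 ]
  [ 0   0  1     0 ]
  [ 0   0  0  -1/3 ]
r3 ← -3·r3
  [ 1  -2  1  -5/3 ]
  [ 0   0  1     0 ]
  [ 0   0  0     1 ]
r1 ← r1 + 5/3·r3
  [ 1  -2  1  0 ]
  [ 0   0  1  0 ]
  [ 0   0  0  1 ]
r1 ← r1 − r2
  [ 1  -2  0  0 ]
  [ 0   0  1  0 ]
  [ 0   0  0  1 ]
The reduced form has 3 nonzero rows.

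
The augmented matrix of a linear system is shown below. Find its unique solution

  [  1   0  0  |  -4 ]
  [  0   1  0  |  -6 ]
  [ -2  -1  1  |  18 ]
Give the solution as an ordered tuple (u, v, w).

ρ3 → ρ3 + 2·ρ1
  [ 1   0  0  |  -4 ]
  [ 0   1  0  |  -6 ]
  [ 0  -1  1  |  10 ]
ρ3 → ρ3 + ρ2
  [ 1  0  0  |  -4 ]
  [ 0  1  0  |  -6 ]
  [ 0  0  1  |   4 ]
Reading off the last column: u = -4, v = -6, w = 4.

(-4, -6, 4)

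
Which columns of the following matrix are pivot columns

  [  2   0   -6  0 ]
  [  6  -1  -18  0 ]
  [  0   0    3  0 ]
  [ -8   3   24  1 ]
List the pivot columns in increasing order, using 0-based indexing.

0, 1, 2, 3

R1 := 1/2·R1
R2 := R2 − 6·R1
R4 := R4 + 8·R1
R2 := -1·R2
R4 := R4 − 3·R2
R3 := 1/3·R3
R1 := R1 + 3·R3
Pivot columns are the columns containing a leading 1.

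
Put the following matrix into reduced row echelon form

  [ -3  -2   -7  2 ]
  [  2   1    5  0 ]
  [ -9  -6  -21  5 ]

Multiply r1 by -1/3.
  [  1  2/3  7/3  -2/3 ]
  [  2    1    5     0 ]
  [ -9   -6  -21     5 ]
Subtract 2 times r1 from r2.
  [  1   2/3  7/3  -2/3 ]
  [  0  -1/3  1/3   4/3 ]
  [ -9    -6  -21     5 ]
Add 9 times r1 to r3.
  [ 1   2/3  7/3  -2/3 ]
  [ 0  -1/3  1/3   4/3 ]
  [ 0     0    0    -1 ]
Multiply r2 by -3.
  [ 1  2/3  7/3  -2/3 ]
  [ 0    1   -1    -4 ]
  [ 0    0    0    -1 ]
Multiply r3 by -1.
  [ 1  2/3  7/3  -2/3 ]
  [ 0    1   -1    -4 ]
  [ 0    0    0     1 ]
Add 4 times r3 to r2.
  [ 1  2/3  7/3  -2/3 ]
  [ 0    1   -1     0 ]
  [ 0    0    0     1 ]
Add 2/3 times r3 to r1.
  [ 1  2/3  7/3  0 ]
  [ 0    1   -1  0 ]
  [ 0    0    0  1 ]
Subtract 2/3 times r2 from r1.
  [ 1  0   3  0 ]
  [ 0  1  -1  0 ]
  [ 0  0   0  1 ]

[[1, 0, 3, 0], [0, 1, -1, 0], [0, 0, 0, 1]]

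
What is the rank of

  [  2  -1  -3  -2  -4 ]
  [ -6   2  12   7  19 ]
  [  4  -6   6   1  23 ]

R1 ← 1/2·R1
R2 ← R2 + 6·R1
R3 ← R3 − 4·R1
R2 ← -1·R2
R3 ← R3 + 4·R2
R2 ← R2 + R3
R1 ← R1 + R3
R1 ← R1 + 1/2·R2
The reduced form has 3 nonzero rows.

rank = 3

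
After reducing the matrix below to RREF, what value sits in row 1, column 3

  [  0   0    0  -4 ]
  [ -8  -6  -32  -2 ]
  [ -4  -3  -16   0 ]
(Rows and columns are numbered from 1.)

R1 ↔ R2
R1 ← -1/8·R1
R3 ← R3 + 4·R1
R2 ← -1/4·R2
R3 ← R3 − R2
R1 ← R1 − 1/4·R2

4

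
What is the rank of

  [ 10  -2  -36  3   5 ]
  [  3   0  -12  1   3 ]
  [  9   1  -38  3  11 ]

Multiply R1 by 1/10.
Subtract 3 times R1 from R2.
Subtract 9 times R1 from R3.
Multiply R2 by 5/3.
Subtract 14/5 times R2 from R3.
Multiply R3 by -6.
Subtract 1/6 times R3 from R2.
Subtract 3/10 times R3 from R1.
Add 1/5 times R2 to R1.
The reduced form has 3 nonzero rows.

rank = 3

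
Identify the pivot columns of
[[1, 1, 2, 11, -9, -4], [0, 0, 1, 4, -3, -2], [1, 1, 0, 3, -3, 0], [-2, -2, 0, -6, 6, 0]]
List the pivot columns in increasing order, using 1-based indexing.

ρ3 → ρ3 − ρ1
ρ4 → ρ4 + 2·ρ1
ρ3 → ρ3 + 2·ρ2
ρ4 → ρ4 − 4·ρ2
ρ1 → ρ1 − 2·ρ2
Pivot columns are the columns containing a leading 1.

1, 3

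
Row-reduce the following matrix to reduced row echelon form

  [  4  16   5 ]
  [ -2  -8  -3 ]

R1 → 1/4·R1
  [  1   4  5/4 ]
  [ -2  -8   -3 ]
R2 → R2 + 2·R1
  [ 1  4   5/4 ]
  [ 0  0  -1/2 ]
R2 → -2·R2
  [ 1  4  5/4 ]
  [ 0  0    1 ]
R1 → R1 − 5/4·R2
  [ 1  4  0 ]
  [ 0  0  1 ]

[[1, 4, 0], [0, 0, 1]]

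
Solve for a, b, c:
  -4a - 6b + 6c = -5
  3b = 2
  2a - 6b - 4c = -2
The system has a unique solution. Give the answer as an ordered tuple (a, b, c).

(-2, 2/3, -3/2)

Form the augmented matrix and row-reduce:
  [ -4  -6   6  |  -5 ]
  [  0   3   0  |   2 ]
  [  2  -6  -4  |  -2 ]
R1 -> -1/4·R1
R3 -> R3 − 2·R1
R2 -> 1/3·R2
R3 -> R3 + 9·R2
R3 -> -1·R3
R1 -> R1 + 3/2·R3
R1 -> R1 − 3/2·R2
Reading off the last column: a = -2, b = 2/3, c = -3/2.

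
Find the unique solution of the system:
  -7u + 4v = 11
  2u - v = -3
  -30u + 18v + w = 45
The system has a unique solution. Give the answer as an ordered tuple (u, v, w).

Form the augmented matrix and row-reduce:
  [  -7   4  0  |  11 ]
  [   2  -1  0  |  -3 ]
  [ -30  18  1  |  45 ]
R1 -> -1/7·R1
R2 -> R2 − 2·R1
R3 -> R3 + 30·R1
R2 -> 7·R2
R3 -> R3 − 6/7·R2
R1 -> R1 + 4/7·R2
Reading off the last column: u = -1, v = 1, w = -3.

(-1, 1, -3)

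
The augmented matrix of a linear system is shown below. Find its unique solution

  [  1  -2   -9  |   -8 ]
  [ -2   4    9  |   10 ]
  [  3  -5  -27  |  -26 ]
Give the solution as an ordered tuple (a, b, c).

(-6, -2, 2/3)

r2 := r2 + 2·r1
  [ 1  -2   -9  |   -8 ]
  [ 0   0   -9  |   -6 ]
  [ 3  -5  -27  |  -26 ]
r3 := r3 − 3·r1
  [ 1  -2  -9  |  -8 ]
  [ 0   0  -9  |  -6 ]
  [ 0   1   0  |  -2 ]
r2 <-> r3
  [ 1  -2  -9  |  -8 ]
  [ 0   1   0  |  -2 ]
  [ 0   0  -9  |  -6 ]
r3 := -1/9·r3
  [ 1  -2  -9  |   -8 ]
  [ 0   1   0  |   -2 ]
  [ 0   0   1  |  2/3 ]
r1 := r1 + 9·r3
  [ 1  -2  0  |   -2 ]
  [ 0   1  0  |   -2 ]
  [ 0   0  1  |  2/3 ]
r1 := r1 + 2·r2
  [ 1  0  0  |   -6 ]
  [ 0  1  0  |   -2 ]
  [ 0  0  1  |  2/3 ]
Reading off the last column: a = -6, b = -2, c = 2/3.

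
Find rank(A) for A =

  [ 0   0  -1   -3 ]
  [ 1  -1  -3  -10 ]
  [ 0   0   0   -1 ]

Swap ρ1 and ρ2.
  [ 1  -1  -3  -10 ]
  [ 0   0  -1   -3 ]
  [ 0   0   0   -1 ]
Multiply ρ2 by -1.
  [ 1  -1  -3  -10 ]
  [ 0   0   1    3 ]
  [ 0   0   0   -1 ]
Multiply ρ3 by -1.
  [ 1  -1  -3  -10 ]
  [ 0   0   1    3 ]
  [ 0   0   0    1 ]
Subtract 3 times ρ3 from ρ2.
  [ 1  -1  -3  -10 ]
  [ 0   0   1    0 ]
  [ 0   0   0    1 ]
Add 10 times ρ3 to ρ1.
  [ 1  -1  -3  0 ]
  [ 0   0   1  0 ]
  [ 0   0   0  1 ]
Add 3 times ρ2 to ρ1.
  [ 1  -1  0  0 ]
  [ 0   0  1  0 ]
  [ 0   0  0  1 ]
The reduced form has 3 nonzero rows.

rank = 3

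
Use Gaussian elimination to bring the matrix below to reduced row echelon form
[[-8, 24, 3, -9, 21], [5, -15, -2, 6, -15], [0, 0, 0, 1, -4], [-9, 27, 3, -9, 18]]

[[1, -3, 0, 0, 3], [0, 0, 1, 0, 3], [0, 0, 0, 1, -4], [0, 0, 0, 0, 0]]

Multiply R1 by -1/8.
  [  1   -3  -3/8  9/8  -21/8 ]
  [  5  -15    -2    6    -15 ]
  [  0    0     0    1     -4 ]
  [ -9   27     3   -9     18 ]
Subtract 5 times R1 from R2.
  [  1  -3  -3/8  9/8  -21/8 ]
  [  0   0  -1/8  3/8  -15/8 ]
  [  0   0     0    1     -4 ]
  [ -9  27     3   -9     18 ]
Add 9 times R1 to R4.
  [ 1  -3  -3/8  9/8  -21/8 ]
  [ 0   0  -1/8  3/8  -15/8 ]
  [ 0   0     0    1     -4 ]
  [ 0   0  -3/8  9/8  -45/8 ]
Multiply R2 by -8.
  [ 1  -3  -3/8  9/8  -21/8 ]
  [ 0   0     1   -3     15 ]
  [ 0   0     0    1     -4 ]
  [ 0   0  -3/8  9/8  -45/8 ]
Add 3/8 times R2 to R4.
  [ 1  -3  -3/8  9/8  -21/8 ]
  [ 0   0     1   -3     15 ]
  [ 0   0     0    1     -4 ]
  [ 0   0     0    0      0 ]
Add 3 times R3 to R2.
  [ 1  -3  -3/8  9/8  -21/8 ]
  [ 0   0     1    0      3 ]
  [ 0   0     0    1     -4 ]
  [ 0   0     0    0      0 ]
Subtract 9/8 times R3 from R1.
  [ 1  -3  -3/8  0  15/8 ]
  [ 0   0     1  0     3 ]
  [ 0   0     0  1    -4 ]
  [ 0   0     0  0     0 ]
Add 3/8 times R2 to R1.
  [ 1  -3  0  0   3 ]
  [ 0   0  1  0   3 ]
  [ 0   0  0  1  -4 ]
  [ 0   0  0  0   0 ]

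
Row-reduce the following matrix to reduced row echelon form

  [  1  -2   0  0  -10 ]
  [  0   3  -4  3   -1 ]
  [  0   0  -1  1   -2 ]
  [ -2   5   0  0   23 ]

[[1, 0, 0, 0, -4], [0, 1, 0, 0, 3], [0, 0, 1, 0, 4], [0, 0, 0, 1, 2]]

R4 → R4 + 2·R1
  [ 1  -2   0  0  -10 ]
  [ 0   3  -4  3   -1 ]
  [ 0   0  -1  1   -2 ]
  [ 0   1   0  0    3 ]
R2 → 1/3·R2
  [ 1  -2     0  0   -10 ]
  [ 0   1  -4/3  1  -1/3 ]
  [ 0   0    -1  1    -2 ]
  [ 0   1     0  0     3 ]
R4 → R4 − R2
  [ 1  -2     0   0   -10 ]
  [ 0   1  -4/3   1  -1/3 ]
  [ 0   0    -1   1    -2 ]
  [ 0   0   4/3  -1  10/3 ]
R3 → -1·R3
  [ 1  -2     0   0   -10 ]
  [ 0   1  -4/3   1  -1/3 ]
  [ 0   0     1  -1     2 ]
  [ 0   0   4/3  -1  10/3 ]
R4 → R4 − 4/3·R3
  [ 1  -2     0    0   -10 ]
  [ 0   1  -4/3    1  -1/3 ]
  [ 0   0     1   -1     2 ]
  [ 0   0     0  1/3   2/3 ]
R4 → 3·R4
  [ 1  -2     0   0   -10 ]
  [ 0   1  -4/3   1  -1/3 ]
  [ 0   0     1  -1     2 ]
  [ 0   0     0   1     2 ]
R3 → R3 + R4
  [ 1  -2     0  0   -10 ]
  [ 0   1  -4/3  1  -1/3 ]
  [ 0   0     1  0     4 ]
  [ 0   0     0  1     2 ]
R2 → R2 − R4
  [ 1  -2     0  0   -10 ]
  [ 0   1  -4/3  0  -7/3 ]
  [ 0   0     1  0     4 ]
  [ 0   0     0  1     2 ]
R2 → R2 + 4/3·R3
  [ 1  -2  0  0  -10 ]
  [ 0   1  0  0    3 ]
  [ 0   0  1  0    4 ]
  [ 0   0  0  1    2 ]
R1 → R1 + 2·R2
  [ 1  0  0  0  -4 ]
  [ 0  1  0  0   3 ]
  [ 0  0  1  0   4 ]
  [ 0  0  0  1   2 ]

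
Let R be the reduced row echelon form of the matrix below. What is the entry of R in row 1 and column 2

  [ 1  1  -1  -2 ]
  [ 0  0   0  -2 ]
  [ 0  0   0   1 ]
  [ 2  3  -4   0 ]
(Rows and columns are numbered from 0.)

-2

ρ4 → ρ4 − 2·ρ1
  [ 1  1  -1  -2 ]
  [ 0  0   0  -2 ]
  [ 0  0   0   1 ]
  [ 0  1  -2   4 ]
ρ2 ↔ ρ4
  [ 1  1  -1  -2 ]
  [ 0  1  -2   4 ]
  [ 0  0   0   1 ]
  [ 0  0   0  -2 ]
ρ4 → ρ4 + 2·ρ3
  [ 1  1  -1  -2 ]
  [ 0  1  -2   4 ]
  [ 0  0   0   1 ]
  [ 0  0   0   0 ]
ρ2 → ρ2 − 4·ρ3
  [ 1  1  -1  -2 ]
  [ 0  1  -2   0 ]
  [ 0  0   0   1 ]
  [ 0  0   0   0 ]
ρ1 → ρ1 + 2·ρ3
  [ 1  1  -1  0 ]
  [ 0  1  -2  0 ]
  [ 0  0   0  1 ]
  [ 0  0   0  0 ]
ρ1 → ρ1 − ρ2
  [ 1  0   1  0 ]
  [ 0  1  -2  0 ]
  [ 0  0   0  1 ]
  [ 0  0   0  0 ]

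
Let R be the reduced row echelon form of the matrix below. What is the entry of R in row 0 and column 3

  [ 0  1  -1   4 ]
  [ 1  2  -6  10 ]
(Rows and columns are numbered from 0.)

ρ1 ↔ ρ2
  [ 1  2  -6  10 ]
  [ 0  1  -1   4 ]
ρ1 := ρ1 − 2·ρ2
  [ 1  0  -4  2 ]
  [ 0  1  -1  4 ]

2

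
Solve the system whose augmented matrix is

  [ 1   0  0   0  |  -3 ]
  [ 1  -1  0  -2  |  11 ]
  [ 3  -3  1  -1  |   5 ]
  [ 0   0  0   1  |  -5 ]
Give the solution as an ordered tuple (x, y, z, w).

(-3, -4, -3, -5)

ρ2 := ρ2 − ρ1
  [ 1   0  0   0  |  -3 ]
  [ 0  -1  0  -2  |  14 ]
  [ 3  -3  1  -1  |   5 ]
  [ 0   0  0   1  |  -5 ]
ρ3 := ρ3 − 3·ρ1
  [ 1   0  0   0  |  -3 ]
  [ 0  -1  0  -2  |  14 ]
  [ 0  -3  1  -1  |  14 ]
  [ 0   0  0   1  |  -5 ]
ρ2 := -1·ρ2
  [ 1   0  0   0  |   -3 ]
  [ 0   1  0   2  |  -14 ]
  [ 0  -3  1  -1  |   14 ]
  [ 0   0  0   1  |   -5 ]
ρ3 := ρ3 + 3·ρ2
  [ 1  0  0  0  |   -3 ]
  [ 0  1  0  2  |  -14 ]
  [ 0  0  1  5  |  -28 ]
  [ 0  0  0  1  |   -5 ]
ρ3 := ρ3 − 5·ρ4
  [ 1  0  0  0  |   -3 ]
  [ 0  1  0  2  |  -14 ]
  [ 0  0  1  0  |   -3 ]
  [ 0  0  0  1  |   -5 ]
ρ2 := ρ2 − 2·ρ4
  [ 1  0  0  0  |  -3 ]
  [ 0  1  0  0  |  -4 ]
  [ 0  0  1  0  |  -3 ]
  [ 0  0  0  1  |  -5 ]
Reading off the last column: x = -3, y = -4, z = -3, w = -5.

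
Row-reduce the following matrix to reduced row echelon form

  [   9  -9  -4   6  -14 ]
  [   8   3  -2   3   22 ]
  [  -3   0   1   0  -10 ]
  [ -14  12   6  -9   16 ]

[[1, 0, 0, 0, 4], [0, 1, 0, 0, 2], [0, 0, 1, 0, 2], [0, 0, 0, 1, -4]]

r1 → 1/9·r1
  [   1  -1  -4/9  2/3  -14/9 ]
  [   8   3    -2    3     22 ]
  [  -3   0     1    0    -10 ]
  [ -14  12     6   -9     16 ]
r2 → r2 − 8·r1
  [   1  -1  -4/9   2/3  -14/9 ]
  [   0  11  14/9  -7/3  310/9 ]
  [  -3   0     1     0    -10 ]
  [ -14  12     6    -9     16 ]
r3 → r3 + 3·r1
  [   1  -1  -4/9   2/3  -14/9 ]
  [   0  11  14/9  -7/3  310/9 ]
  [   0  -3  -1/3     2  -44/3 ]
  [ -14  12     6    -9     16 ]
r4 → r4 + 14·r1
  [ 1  -1  -4/9   2/3  -14/9 ]
  [ 0  11  14/9  -7/3  310/9 ]
  [ 0  -3  -1/3     2  -44/3 ]
  [ 0  -2  -2/9   1/3  -52/9 ]
r2 → 1/11·r2
  [ 1  -1   -4/9    2/3   -14/9 ]
  [ 0   1  14/99  -7/33  310/99 ]
  [ 0  -3   -1/3      2   -44/3 ]
  [ 0  -2   -2/9    1/3   -52/9 ]
r3 → r3 + 3·r2
  [ 1  -1   -4/9    2/3   -14/9 ]
  [ 0   1  14/99  -7/33  310/99 ]
  [ 0   0   1/11  15/11  -58/11 ]
  [ 0  -2   -2/9    1/3   -52/9 ]
r4 → r4 + 2·r2
  [ 1  -1   -4/9    2/3   -14/9 ]
  [ 0   1  14/99  -7/33  310/99 ]
  [ 0   0   1/11  15/11  -58/11 ]
  [ 0   0   2/33  -1/11   16/33 ]
r3 → 11·r3
  [ 1  -1   -4/9    2/3   -14/9 ]
  [ 0   1  14/99  -7/33  310/99 ]
  [ 0   0      1     15     -58 ]
  [ 0   0   2/33  -1/11   16/33 ]
r4 → r4 − 2/33·r3
  [ 1  -1   -4/9    2/3   -14/9 ]
  [ 0   1  14/99  -7/33  310/99 ]
  [ 0   0      1     15     -58 ]
  [ 0   0      0     -1       4 ]
r4 → -1·r4
  [ 1  -1   -4/9    2/3   -14/9 ]
  [ 0   1  14/99  -7/33  310/99 ]
  [ 0   0      1     15     -58 ]
  [ 0   0      0      1      -4 ]
r3 → r3 − 15·r4
  [ 1  -1   -4/9    2/3   -14/9 ]
  [ 0   1  14/99  -7/33  310/99 ]
  [ 0   0      1      0       2 ]
  [ 0   0      0      1      -4 ]
r2 → r2 + 7/33·r4
  [ 1  -1   -4/9  2/3   -14/9 ]
  [ 0   1  14/99    0  226/99 ]
  [ 0   0      1    0       2 ]
  [ 0   0      0    1      -4 ]
r1 → r1 − 2/3·r4
  [ 1  -1   -4/9  0    10/9 ]
  [ 0   1  14/99  0  226/99 ]
  [ 0   0      1  0       2 ]
  [ 0   0      0  1      -4 ]
r2 → r2 − 14/99·r3
  [ 1  -1  -4/9  0  10/9 ]
  [ 0   1     0  0     2 ]
  [ 0   0     1  0     2 ]
  [ 0   0     0  1    -4 ]
r1 → r1 + 4/9·r3
  [ 1  -1  0  0   2 ]
  [ 0   1  0  0   2 ]
  [ 0   0  1  0   2 ]
  [ 0   0  0  1  -4 ]
r1 → r1 + r2
  [ 1  0  0  0   4 ]
  [ 0  1  0  0   2 ]
  [ 0  0  1  0   2 ]
  [ 0  0  0  1  -4 ]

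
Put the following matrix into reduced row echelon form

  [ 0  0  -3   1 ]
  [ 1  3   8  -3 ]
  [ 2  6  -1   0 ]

r1 <=> r2
  [ 1  3   8  -3 ]
  [ 0  0  -3   1 ]
  [ 2  6  -1   0 ]
r3 → r3 − 2·r1
  [ 1  3    8  -3 ]
  [ 0  0   -3   1 ]
  [ 0  0  -17   6 ]
r2 → -1/3·r2
  [ 1  3    8    -3 ]
  [ 0  0    1  -1/3 ]
  [ 0  0  -17     6 ]
r3 → r3 + 17·r2
  [ 1  3  8    -3 ]
  [ 0  0  1  -1/3 ]
  [ 0  0  0   1/3 ]
r3 → 3·r3
  [ 1  3  8    -3 ]
  [ 0  0  1  -1/3 ]
  [ 0  0  0     1 ]
r2 → r2 + 1/3·r3
  [ 1  3  8  -3 ]
  [ 0  0  1   0 ]
  [ 0  0  0   1 ]
r1 → r1 + 3·r3
  [ 1  3  8  0 ]
  [ 0  0  1  0 ]
  [ 0  0  0  1 ]
r1 → r1 − 8·r2
  [ 1  3  0  0 ]
  [ 0  0  1  0 ]
  [ 0  0  0  1 ]

[[1, 3, 0, 0], [0, 0, 1, 0], [0, 0, 0, 1]]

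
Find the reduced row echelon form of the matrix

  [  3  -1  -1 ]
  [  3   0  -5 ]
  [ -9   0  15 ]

ρ1 := 1/3·ρ1
ρ2 := ρ2 − 3·ρ1
ρ3 := ρ3 + 9·ρ1
ρ3 := ρ3 + 3·ρ2
ρ1 := ρ1 + 1/3·ρ2

[[1, 0, -5/3], [0, 1, -4], [0, 0, 0]]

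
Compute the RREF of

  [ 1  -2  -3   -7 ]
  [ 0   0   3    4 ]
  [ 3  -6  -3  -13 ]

Subtract 3 times r1 from r3.
  [ 1  -2  -3  -7 ]
  [ 0   0   3   4 ]
  [ 0   0   6   8 ]
Multiply r2 by 1/3.
  [ 1  -2  -3   -7 ]
  [ 0   0   1  4/3 ]
  [ 0   0   6    8 ]
Subtract 6 times r2 from r3.
  [ 1  -2  -3   -7 ]
  [ 0   0   1  4/3 ]
  [ 0   0   0    0 ]
Add 3 times r2 to r1.
  [ 1  -2  0   -3 ]
  [ 0   0  1  4/3 ]
  [ 0   0  0    0 ]

[[1, -2, 0, -3], [0, 0, 1, 4/3], [0, 0, 0, 0]]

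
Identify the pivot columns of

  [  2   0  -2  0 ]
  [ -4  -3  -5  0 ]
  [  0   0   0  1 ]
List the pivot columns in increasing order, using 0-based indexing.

R1 := 1/2·R1
  [  1   0  -1  0 ]
  [ -4  -3  -5  0 ]
  [  0   0   0  1 ]
R2 := R2 + 4·R1
  [ 1   0  -1  0 ]
  [ 0  -3  -9  0 ]
  [ 0   0   0  1 ]
R2 := -1/3·R2
  [ 1  0  -1  0 ]
  [ 0  1   3  0 ]
  [ 0  0   0  1 ]
Pivot columns are the columns containing a leading 1.

0, 1, 3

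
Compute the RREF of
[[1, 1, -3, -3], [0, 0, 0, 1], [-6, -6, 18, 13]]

[[1, 1, -3, 0], [0, 0, 0, 1], [0, 0, 0, 0]]

Add 6 times ρ1 to ρ3.
Add 5 times ρ2 to ρ3.
Add 3 times ρ2 to ρ1.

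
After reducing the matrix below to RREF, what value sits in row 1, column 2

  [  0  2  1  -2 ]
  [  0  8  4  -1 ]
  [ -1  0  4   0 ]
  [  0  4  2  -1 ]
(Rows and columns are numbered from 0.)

R1 <=> R3
  [ -1  0  4   0 ]
  [  0  8  4  -1 ]
  [  0  2  1  -2 ]
  [  0  4  2  -1 ]
R1 ← -1·R1
  [ 1  0  -4   0 ]
  [ 0  8   4  -1 ]
  [ 0  2   1  -2 ]
  [ 0  4   2  -1 ]
R2 ← 1/8·R2
  [ 1  0   -4     0 ]
  [ 0  1  1/2  -1/8 ]
  [ 0  2    1    -2 ]
  [ 0  4    2    -1 ]
R3 ← R3 − 2·R2
  [ 1  0   -4     0 ]
  [ 0  1  1/2  -1/8 ]
  [ 0  0    0  -7/4 ]
  [ 0  4    2    -1 ]
R4 ← R4 − 4·R2
  [ 1  0   -4     0 ]
  [ 0  1  1/2  -1/8 ]
  [ 0  0    0  -7/4 ]
  [ 0  0    0  -1/2 ]
R3 ← -4/7·R3
  [ 1  0   -4     0 ]
  [ 0  1  1/2  -1/8 ]
  [ 0  0    0     1 ]
  [ 0  0    0  -1/2 ]
R4 ← R4 + 1/2·R3
  [ 1  0   -4     0 ]
  [ 0  1  1/2  -1/8 ]
  [ 0  0    0     1 ]
  [ 0  0    0     0 ]
R2 ← R2 + 1/8·R3
  [ 1  0   -4  0 ]
  [ 0  1  1/2  0 ]
  [ 0  0    0  1 ]
  [ 0  0    0  0 ]

1/2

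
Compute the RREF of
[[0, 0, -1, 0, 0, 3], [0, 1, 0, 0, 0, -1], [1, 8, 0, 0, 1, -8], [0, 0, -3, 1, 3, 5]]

R1 ↔ R3
  [ 1  8   0  0  1  -8 ]
  [ 0  1   0  0  0  -1 ]
  [ 0  0  -1  0  0   3 ]
  [ 0  0  -3  1  3   5 ]
R3 := -1·R3
  [ 1  8   0  0  1  -8 ]
  [ 0  1   0  0  0  -1 ]
  [ 0  0   1  0  0  -3 ]
  [ 0  0  -3  1  3   5 ]
R4 := R4 + 3·R3
  [ 1  8  0  0  1  -8 ]
  [ 0  1  0  0  0  -1 ]
  [ 0  0  1  0  0  -3 ]
  [ 0  0  0  1  3  -4 ]
R1 := R1 − 8·R2
  [ 1  0  0  0  1   0 ]
  [ 0  1  0  0  0  -1 ]
  [ 0  0  1  0  0  -3 ]
  [ 0  0  0  1  3  -4 ]

[[1, 0, 0, 0, 1, 0], [0, 1, 0, 0, 0, -1], [0, 0, 1, 0, 0, -3], [0, 0, 0, 1, 3, -4]]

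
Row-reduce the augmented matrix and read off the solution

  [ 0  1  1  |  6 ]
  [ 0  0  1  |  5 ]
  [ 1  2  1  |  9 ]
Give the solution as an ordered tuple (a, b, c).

R1 <=> R3
R2 <=> R3
R2 ← R2 − R3
R1 ← R1 − R3
R1 ← R1 − 2·R2
Reading off the last column: a = 2, b = 1, c = 5.

(2, 1, 5)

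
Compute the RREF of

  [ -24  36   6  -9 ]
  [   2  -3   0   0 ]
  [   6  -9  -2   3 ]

[[1, -3/2, 0, 0], [0, 0, 1, -3/2], [0, 0, 0, 0]]

Multiply R1 by -1/24.
  [ 1  -3/2  -1/4  3/8 ]
  [ 2    -3     0    0 ]
  [ 6    -9    -2    3 ]
Subtract 2 times R1 from R2.
  [ 1  -3/2  -1/4   3/8 ]
  [ 0     0   1/2  -3/4 ]
  [ 6    -9    -2     3 ]
Subtract 6 times R1 from R3.
  [ 1  -3/2  -1/4   3/8 ]
  [ 0     0   1/2  -3/4 ]
  [ 0     0  -1/2   3/4 ]
Multiply R2 by 2.
  [ 1  -3/2  -1/4   3/8 ]
  [ 0     0     1  -3/2 ]
  [ 0     0  -1/2   3/4 ]
Add 1/2 times R2 to R3.
  [ 1  -3/2  -1/4   3/8 ]
  [ 0     0     1  -3/2 ]
  [ 0     0     0     0 ]
Add 1/4 times R2 to R1.
  [ 1  -3/2  0     0 ]
  [ 0     0  1  -3/2 ]
  [ 0     0  0     0 ]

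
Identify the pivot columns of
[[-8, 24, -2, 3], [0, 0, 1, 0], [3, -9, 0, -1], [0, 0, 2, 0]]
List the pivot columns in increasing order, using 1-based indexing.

Multiply ρ1 by -1/8.
  [ 1  -3  1/4  -3/8 ]
  [ 0   0    1     0 ]
  [ 3  -9    0    -1 ]
  [ 0   0    2     0 ]
Subtract 3 times ρ1 from ρ3.
  [ 1  -3   1/4  -3/8 ]
  [ 0   0     1     0 ]
  [ 0   0  -3/4   1/8 ]
  [ 0   0     2     0 ]
Add 3/4 times ρ2 to ρ3.
  [ 1  -3  1/4  -3/8 ]
  [ 0   0    1     0 ]
  [ 0   0    0   1/8 ]
  [ 0   0    2     0 ]
Subtract 2 times ρ2 from ρ4.
  [ 1  -3  1/4  -3/8 ]
  [ 0   0    1     0 ]
  [ 0   0    0   1/8 ]
  [ 0   0    0     0 ]
Multiply ρ3 by 8.
  [ 1  -3  1/4  -3/8 ]
  [ 0   0    1     0 ]
  [ 0   0    0     1 ]
  [ 0   0    0     0 ]
Add 3/8 times ρ3 to ρ1.
  [ 1  -3  1/4  0 ]
  [ 0   0    1  0 ]
  [ 0   0    0  1 ]
  [ 0   0    0  0 ]
Subtract 1/4 times ρ2 from ρ1.
  [ 1  -3  0  0 ]
  [ 0   0  1  0 ]
  [ 0   0  0  1 ]
  [ 0   0  0  0 ]
Pivot columns are the columns containing a leading 1.

1, 3, 4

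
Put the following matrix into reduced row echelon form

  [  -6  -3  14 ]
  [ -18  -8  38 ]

[[1, 0, -1/3], [0, 1, -4]]

R1 -> -1/6·R1
  [   1  1/2  -7/3 ]
  [ -18   -8    38 ]
R2 -> R2 + 18·R1
  [ 1  1/2  -7/3 ]
  [ 0    1    -4 ]
R1 -> R1 − 1/2·R2
  [ 1  0  -1/3 ]
  [ 0  1    -4 ]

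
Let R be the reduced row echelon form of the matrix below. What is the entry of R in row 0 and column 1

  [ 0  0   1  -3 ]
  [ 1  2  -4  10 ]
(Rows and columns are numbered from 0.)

R1 ↔ R2
  [ 1  2  -4  10 ]
  [ 0  0   1  -3 ]
R1 ← R1 + 4·R2
  [ 1  2  0  -2 ]
  [ 0  0  1  -3 ]

2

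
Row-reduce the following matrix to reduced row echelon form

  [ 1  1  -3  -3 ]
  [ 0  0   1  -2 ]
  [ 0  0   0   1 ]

[[1, 1, 0, 0], [0, 0, 1, 0], [0, 0, 0, 1]]

r2 ← r2 + 2·r3
r1 ← r1 + 3·r3
r1 ← r1 + 3·r2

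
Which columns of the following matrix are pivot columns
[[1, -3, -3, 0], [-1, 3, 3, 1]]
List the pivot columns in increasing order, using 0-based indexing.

0, 3

Add R1 to R2.
  [ 1  -3  -3  0 ]
  [ 0   0   0  1 ]
Pivot columns are the columns containing a leading 1.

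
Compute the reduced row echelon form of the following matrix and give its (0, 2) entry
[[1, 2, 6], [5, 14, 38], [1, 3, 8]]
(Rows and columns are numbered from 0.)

2

ρ2 := ρ2 − 5·ρ1
  [ 1  2  6 ]
  [ 0  4  8 ]
  [ 1  3  8 ]
ρ3 := ρ3 − ρ1
  [ 1  2  6 ]
  [ 0  4  8 ]
  [ 0  1  2 ]
ρ2 := 1/4·ρ2
  [ 1  2  6 ]
  [ 0  1  2 ]
  [ 0  1  2 ]
ρ3 := ρ3 − ρ2
  [ 1  2  6 ]
  [ 0  1  2 ]
  [ 0  0  0 ]
ρ1 := ρ1 − 2·ρ2
  [ 1  0  2 ]
  [ 0  1  2 ]
  [ 0  0  0 ]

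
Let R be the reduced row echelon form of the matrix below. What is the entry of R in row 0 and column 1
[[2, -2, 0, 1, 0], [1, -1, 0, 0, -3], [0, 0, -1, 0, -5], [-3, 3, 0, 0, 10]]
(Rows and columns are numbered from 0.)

r1 ← 1/2·r1
  [  1  -1   0  1/2   0 ]
  [  1  -1   0    0  -3 ]
  [  0   0  -1    0  -5 ]
  [ -3   3   0    0  10 ]
r2 ← r2 − r1
  [  1  -1   0   1/2   0 ]
  [  0   0   0  -1/2  -3 ]
  [  0   0  -1     0  -5 ]
  [ -3   3   0     0  10 ]
r4 ← r4 + 3·r1
  [ 1  -1   0   1/2   0 ]
  [ 0   0   0  -1/2  -3 ]
  [ 0   0  -1     0  -5 ]
  [ 0   0   0   3/2  10 ]
r2 <=> r3
  [ 1  -1   0   1/2   0 ]
  [ 0   0  -1     0  -5 ]
  [ 0   0   0  -1/2  -3 ]
  [ 0   0   0   3/2  10 ]
r2 ← -1·r2
  [ 1  -1  0   1/2   0 ]
  [ 0   0  1     0   5 ]
  [ 0   0  0  -1/2  -3 ]
  [ 0   0  0   3/2  10 ]
r3 ← -2·r3
  [ 1  -1  0  1/2   0 ]
  [ 0   0  1    0   5 ]
  [ 0   0  0    1   6 ]
  [ 0   0  0  3/2  10 ]
r4 ← r4 − 3/2·r3
  [ 1  -1  0  1/2  0 ]
  [ 0   0  1    0  5 ]
  [ 0   0  0    1  6 ]
  [ 0   0  0    0  1 ]
r3 ← r3 − 6·r4
  [ 1  -1  0  1/2  0 ]
  [ 0   0  1    0  5 ]
  [ 0   0  0    1  0 ]
  [ 0   0  0    0  1 ]
r2 ← r2 − 5·r4
  [ 1  -1  0  1/2  0 ]
  [ 0   0  1    0  0 ]
  [ 0   0  0    1  0 ]
  [ 0   0  0    0  1 ]
r1 ← r1 − 1/2·r3
  [ 1  -1  0  0  0 ]
  [ 0   0  1  0  0 ]
  [ 0   0  0  1  0 ]
  [ 0   0  0  0  1 ]

-1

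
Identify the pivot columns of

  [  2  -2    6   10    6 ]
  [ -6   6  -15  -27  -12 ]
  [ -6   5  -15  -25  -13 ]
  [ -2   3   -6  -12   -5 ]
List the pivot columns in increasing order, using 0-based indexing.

0, 1, 2

ρ1 ← 1/2·ρ1
  [  1  -1    3    5    3 ]
  [ -6   6  -15  -27  -12 ]
  [ -6   5  -15  -25  -13 ]
  [ -2   3   -6  -12   -5 ]
ρ2 ← ρ2 + 6·ρ1
  [  1  -1    3    5    3 ]
  [  0   0    3    3    6 ]
  [ -6   5  -15  -25  -13 ]
  [ -2   3   -6  -12   -5 ]
ρ3 ← ρ3 + 6·ρ1
  [  1  -1   3    5   3 ]
  [  0   0   3    3   6 ]
  [  0  -1   3    5   5 ]
  [ -2   3  -6  -12  -5 ]
ρ4 ← ρ4 + 2·ρ1
  [ 1  -1  3   5  3 ]
  [ 0   0  3   3  6 ]
  [ 0  -1  3   5  5 ]
  [ 0   1  0  -2  1 ]
ρ2 <=> ρ3
  [ 1  -1  3   5  3 ]
  [ 0  -1  3   5  5 ]
  [ 0   0  3   3  6 ]
  [ 0   1  0  -2  1 ]
ρ2 ← -1·ρ2
  [ 1  -1   3   5   3 ]
  [ 0   1  -3  -5  -5 ]
  [ 0   0   3   3   6 ]
  [ 0   1   0  -2   1 ]
ρ4 ← ρ4 − ρ2
  [ 1  -1   3   5   3 ]
  [ 0   1  -3  -5  -5 ]
  [ 0   0   3   3   6 ]
  [ 0   0   3   3   6 ]
ρ3 ← 1/3·ρ3
  [ 1  -1   3   5   3 ]
  [ 0   1  -3  -5  -5 ]
  [ 0   0   1   1   2 ]
  [ 0   0   3   3   6 ]
ρ4 ← ρ4 − 3·ρ3
  [ 1  -1   3   5   3 ]
  [ 0   1  -3  -5  -5 ]
  [ 0   0   1   1   2 ]
  [ 0   0   0   0   0 ]
ρ2 ← ρ2 + 3·ρ3
  [ 1  -1  3   5  3 ]
  [ 0   1  0  -2  1 ]
  [ 0   0  1   1  2 ]
  [ 0   0  0   0  0 ]
ρ1 ← ρ1 − 3·ρ3
  [ 1  -1  0   2  -3 ]
  [ 0   1  0  -2   1 ]
  [ 0   0  1   1   2 ]
  [ 0   0  0   0   0 ]
ρ1 ← ρ1 + ρ2
  [ 1  0  0   0  -2 ]
  [ 0  1  0  -2   1 ]
  [ 0  0  1   1   2 ]
  [ 0  0  0   0   0 ]
Pivot columns are the columns containing a leading 1.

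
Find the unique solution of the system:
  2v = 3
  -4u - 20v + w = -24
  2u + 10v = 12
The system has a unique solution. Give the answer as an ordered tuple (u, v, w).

Form the augmented matrix and row-reduce:
  [  0    2  0  |    3 ]
  [ -4  -20  1  |  -24 ]
  [  2   10  0  |   12 ]
R1 <=> R2
  [ -4  -20  1  |  -24 ]
  [  0    2  0  |    3 ]
  [  2   10  0  |   12 ]
R1 := -1/4·R1
  [ 1   5  -1/4  |   6 ]
  [ 0   2     0  |   3 ]
  [ 2  10     0  |  12 ]
R3 := R3 − 2·R1
  [ 1  5  -1/4  |  6 ]
  [ 0  2     0  |  3 ]
  [ 0  0   1/2  |  0 ]
R2 := 1/2·R2
  [ 1  5  -1/4  |    6 ]
  [ 0  1     0  |  3/2 ]
  [ 0  0   1/2  |    0 ]
R3 := 2·R3
  [ 1  5  -1/4  |    6 ]
  [ 0  1     0  |  3/2 ]
  [ 0  0     1  |    0 ]
R1 := R1 + 1/4·R3
  [ 1  5  0  |    6 ]
  [ 0  1  0  |  3/2 ]
  [ 0  0  1  |    0 ]
R1 := R1 − 5·R2
  [ 1  0  0  |  -3/2 ]
  [ 0  1  0  |   3/2 ]
  [ 0  0  1  |     0 ]
Reading off the last column: u = -3/2, v = 3/2, w = 0.

(-3/2, 3/2, 0)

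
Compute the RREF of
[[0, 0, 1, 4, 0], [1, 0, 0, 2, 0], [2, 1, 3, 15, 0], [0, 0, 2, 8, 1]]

r1 <-> r2
  [ 1  0  0   2  0 ]
  [ 0  0  1   4  0 ]
  [ 2  1  3  15  0 ]
  [ 0  0  2   8  1 ]
r3 → r3 − 2·r1
  [ 1  0  0   2  0 ]
  [ 0  0  1   4  0 ]
  [ 0  1  3  11  0 ]
  [ 0  0  2   8  1 ]
r2 <-> r3
  [ 1  0  0   2  0 ]
  [ 0  1  3  11  0 ]
  [ 0  0  1   4  0 ]
  [ 0  0  2   8  1 ]
r4 → r4 − 2·r3
  [ 1  0  0   2  0 ]
  [ 0  1  3  11  0 ]
  [ 0  0  1   4  0 ]
  [ 0  0  0   0  1 ]
r2 → r2 − 3·r3
  [ 1  0  0   2  0 ]
  [ 0  1  0  -1  0 ]
  [ 0  0  1   4  0 ]
  [ 0  0  0   0  1 ]

[[1, 0, 0, 2, 0], [0, 1, 0, -1, 0], [0, 0, 1, 4, 0], [0, 0, 0, 0, 1]]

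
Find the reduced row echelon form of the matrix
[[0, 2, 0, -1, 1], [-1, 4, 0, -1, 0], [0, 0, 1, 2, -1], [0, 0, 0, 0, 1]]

[[1, 0, 0, -1, 0], [0, 1, 0, -1/2, 0], [0, 0, 1, 2, 0], [0, 0, 0, 0, 1]]

R1 ↔ R2
  [ -1  4  0  -1   0 ]
  [  0  2  0  -1   1 ]
  [  0  0  1   2  -1 ]
  [  0  0  0   0   1 ]
R1 := -1·R1
  [ 1  -4  0   1   0 ]
  [ 0   2  0  -1   1 ]
  [ 0   0  1   2  -1 ]
  [ 0   0  0   0   1 ]
R2 := 1/2·R2
  [ 1  -4  0     1    0 ]
  [ 0   1  0  -1/2  1/2 ]
  [ 0   0  1     2   -1 ]
  [ 0   0  0     0    1 ]
R3 := R3 + R4
  [ 1  -4  0     1    0 ]
  [ 0   1  0  -1/2  1/2 ]
  [ 0   0  1     2    0 ]
  [ 0   0  0     0    1 ]
R2 := R2 − 1/2·R4
  [ 1  -4  0     1  0 ]
  [ 0   1  0  -1/2  0 ]
  [ 0   0  1     2  0 ]
  [ 0   0  0     0  1 ]
R1 := R1 + 4·R2
  [ 1  0  0    -1  0 ]
  [ 0  1  0  -1/2  0 ]
  [ 0  0  1     2  0 ]
  [ 0  0  0     0  1 ]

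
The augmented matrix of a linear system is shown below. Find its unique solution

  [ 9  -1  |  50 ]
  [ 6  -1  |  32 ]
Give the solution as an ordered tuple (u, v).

Multiply r1 by 1/9.
Subtract 6 times r1 from r2.
Multiply r2 by -3.
Add 1/9 times r2 to r1.
Reading off the last column: u = 6, v = 4.

(6, 4)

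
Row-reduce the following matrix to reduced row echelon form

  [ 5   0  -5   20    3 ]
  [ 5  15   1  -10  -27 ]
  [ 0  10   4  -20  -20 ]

ρ1 := 1/5·ρ1
  [ 1   0  -1    4  3/5 ]
  [ 5  15   1  -10  -27 ]
  [ 0  10   4  -20  -20 ]
ρ2 := ρ2 − 5·ρ1
  [ 1   0  -1    4  3/5 ]
  [ 0  15   6  -30  -30 ]
  [ 0  10   4  -20  -20 ]
ρ2 := 1/15·ρ2
  [ 1   0   -1    4  3/5 ]
  [ 0   1  2/5   -2   -2 ]
  [ 0  10    4  -20  -20 ]
ρ3 := ρ3 − 10·ρ2
  [ 1  0   -1   4  3/5 ]
  [ 0  1  2/5  -2   -2 ]
  [ 0  0    0   0    0 ]

[[1, 0, -1, 4, 3/5], [0, 1, 2/5, -2, -2], [0, 0, 0, 0, 0]]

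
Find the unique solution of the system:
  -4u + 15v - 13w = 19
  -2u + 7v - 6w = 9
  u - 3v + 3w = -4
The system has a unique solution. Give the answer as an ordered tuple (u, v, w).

(-1, 1, 0)

Form the augmented matrix and row-reduce:
  [ -4  15  -13  |  19 ]
  [ -2   7   -6  |   9 ]
  [  1  -3    3  |  -4 ]
Multiply r1 by -1/4.
Add 2 times r1 to r2.
Subtract r1 from r3.
Multiply r2 by -2.
Subtract 3/4 times r2 from r3.
Multiply r3 by 2.
Add r3 to r2.
Subtract 13/4 times r3 from r1.
Add 15/4 times r2 to r1.
Reading off the last column: u = -1, v = 1, w = 0.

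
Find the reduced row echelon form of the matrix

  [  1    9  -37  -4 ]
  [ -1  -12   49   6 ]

ρ2 := ρ2 + ρ1
  [ 1   9  -37  -4 ]
  [ 0  -3   12   2 ]
ρ2 := -1/3·ρ2
  [ 1  9  -37    -4 ]
  [ 0  1   -4  -2/3 ]
ρ1 := ρ1 − 9·ρ2
  [ 1  0  -1     2 ]
  [ 0  1  -4  -2/3 ]

[[1, 0, -1, 2], [0, 1, -4, -2/3]]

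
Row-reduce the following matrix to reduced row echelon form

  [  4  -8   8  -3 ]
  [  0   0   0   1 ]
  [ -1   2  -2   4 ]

ρ1 → 1/4·ρ1
  [  1  -2   2  -3/4 ]
  [  0   0   0     1 ]
  [ -1   2  -2     4 ]
ρ3 → ρ3 + ρ1
  [ 1  -2  2  -3/4 ]
  [ 0   0  0     1 ]
  [ 0   0  0  13/4 ]
ρ3 → ρ3 − 13/4·ρ2
  [ 1  -2  2  -3/4 ]
  [ 0   0  0     1 ]
  [ 0   0  0     0 ]
ρ1 → ρ1 + 3/4·ρ2
  [ 1  -2  2  0 ]
  [ 0   0  0  1 ]
  [ 0   0  0  0 ]

[[1, -2, 2, 0], [0, 0, 0, 1], [0, 0, 0, 0]]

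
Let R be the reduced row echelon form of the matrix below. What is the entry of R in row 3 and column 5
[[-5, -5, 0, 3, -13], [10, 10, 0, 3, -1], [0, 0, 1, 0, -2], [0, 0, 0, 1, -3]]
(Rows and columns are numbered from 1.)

R1 := -1/5·R1
  [  1   1  0  -3/5  13/5 ]
  [ 10  10  0     3    -1 ]
  [  0   0  1     0    -2 ]
  [  0   0  0     1    -3 ]
R2 := R2 − 10·R1
  [ 1  1  0  -3/5  13/5 ]
  [ 0  0  0     9   -27 ]
  [ 0  0  1     0    -2 ]
  [ 0  0  0     1    -3 ]
R2 <-> R3
  [ 1  1  0  -3/5  13/5 ]
  [ 0  0  1     0    -2 ]
  [ 0  0  0     9   -27 ]
  [ 0  0  0     1    -3 ]
R3 := 1/9·R3
  [ 1  1  0  -3/5  13/5 ]
  [ 0  0  1     0    -2 ]
  [ 0  0  0     1    -3 ]
  [ 0  0  0     1    -3 ]
R4 := R4 − R3
  [ 1  1  0  -3/5  13/5 ]
  [ 0  0  1     0    -2 ]
  [ 0  0  0     1    -3 ]
  [ 0  0  0     0     0 ]
R1 := R1 + 3/5·R3
  [ 1  1  0  0  4/5 ]
  [ 0  0  1  0   -2 ]
  [ 0  0  0  1   -3 ]
  [ 0  0  0  0    0 ]

-3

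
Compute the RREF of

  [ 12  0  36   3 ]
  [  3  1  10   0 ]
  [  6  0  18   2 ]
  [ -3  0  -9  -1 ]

[[1, 0, 3, 0], [0, 1, 1, 0], [0, 0, 0, 1], [0, 0, 0, 0]]

r1 := 1/12·r1
  [  1  0   3  1/4 ]
  [  3  1  10    0 ]
  [  6  0  18    2 ]
  [ -3  0  -9   -1 ]
r2 := r2 − 3·r1
  [  1  0   3   1/4 ]
  [  0  1   1  -3/4 ]
  [  6  0  18     2 ]
  [ -3  0  -9    -1 ]
r3 := r3 − 6·r1
  [  1  0   3   1/4 ]
  [  0  1   1  -3/4 ]
  [  0  0   0   1/2 ]
  [ -3  0  -9    -1 ]
r4 := r4 + 3·r1
  [ 1  0  3   1/4 ]
  [ 0  1  1  -3/4 ]
  [ 0  0  0   1/2 ]
  [ 0  0  0  -1/4 ]
r3 := 2·r3
  [ 1  0  3   1/4 ]
  [ 0  1  1  -3/4 ]
  [ 0  0  0     1 ]
  [ 0  0  0  -1/4 ]
r4 := r4 + 1/4·r3
  [ 1  0  3   1/4 ]
  [ 0  1  1  -3/4 ]
  [ 0  0  0     1 ]
  [ 0  0  0     0 ]
r2 := r2 + 3/4·r3
  [ 1  0  3  1/4 ]
  [ 0  1  1    0 ]
  [ 0  0  0    1 ]
  [ 0  0  0    0 ]
r1 := r1 − 1/4·r3
  [ 1  0  3  0 ]
  [ 0  1  1  0 ]
  [ 0  0  0  1 ]
  [ 0  0  0  0 ]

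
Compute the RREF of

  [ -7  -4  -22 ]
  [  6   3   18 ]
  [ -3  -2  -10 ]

[[1, 0, 2], [0, 1, 2], [0, 0, 0]]

R1 -> -1/7·R1
  [  1  4/7  22/7 ]
  [  6    3    18 ]
  [ -3   -2   -10 ]
R2 -> R2 − 6·R1
  [  1   4/7  22/7 ]
  [  0  -3/7  -6/7 ]
  [ -3    -2   -10 ]
R3 -> R3 + 3·R1
  [ 1   4/7  22/7 ]
  [ 0  -3/7  -6/7 ]
  [ 0  -2/7  -4/7 ]
R2 -> -7/3·R2
  [ 1   4/7  22/7 ]
  [ 0     1     2 ]
  [ 0  -2/7  -4/7 ]
R3 -> R3 + 2/7·R2
  [ 1  4/7  22/7 ]
  [ 0    1     2 ]
  [ 0    0     0 ]
R1 -> R1 − 4/7·R2
  [ 1  0  2 ]
  [ 0  1  2 ]
  [ 0  0  0 ]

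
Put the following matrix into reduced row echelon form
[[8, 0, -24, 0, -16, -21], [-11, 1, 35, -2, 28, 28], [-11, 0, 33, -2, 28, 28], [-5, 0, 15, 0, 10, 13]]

R1 → 1/8·R1
  [   1  0  -3   0  -2  -21/8 ]
  [ -11  1  35  -2  28     28 ]
  [ -11  0  33  -2  28     28 ]
  [  -5  0  15   0  10     13 ]
R2 → R2 + 11·R1
  [   1  0  -3   0  -2  -21/8 ]
  [   0  1   2  -2   6   -7/8 ]
  [ -11  0  33  -2  28     28 ]
  [  -5  0  15   0  10     13 ]
R3 → R3 + 11·R1
  [  1  0  -3   0  -2  -21/8 ]
  [  0  1   2  -2   6   -7/8 ]
  [  0  0   0  -2   6   -7/8 ]
  [ -5  0  15   0  10     13 ]
R4 → R4 + 5·R1
  [ 1  0  -3   0  -2  -21/8 ]
  [ 0  1   2  -2   6   -7/8 ]
  [ 0  0   0  -2   6   -7/8 ]
  [ 0  0   0   0   0   -1/8 ]
R3 → -1/2·R3
  [ 1  0  -3   0  -2  -21/8 ]
  [ 0  1   2  -2   6   -7/8 ]
  [ 0  0   0   1  -3   7/16 ]
  [ 0  0   0   0   0   -1/8 ]
R4 → -8·R4
  [ 1  0  -3   0  -2  -21/8 ]
  [ 0  1   2  -2   6   -7/8 ]
  [ 0  0   0   1  -3   7/16 ]
  [ 0  0   0   0   0      1 ]
R3 → R3 − 7/16·R4
  [ 1  0  -3   0  -2  -21/8 ]
  [ 0  1   2  -2   6   -7/8 ]
  [ 0  0   0   1  -3      0 ]
  [ 0  0   0   0   0      1 ]
R2 → R2 + 7/8·R4
  [ 1  0  -3   0  -2  -21/8 ]
  [ 0  1   2  -2   6      0 ]
  [ 0  0   0   1  -3      0 ]
  [ 0  0   0   0   0      1 ]
R1 → R1 + 21/8·R4
  [ 1  0  -3   0  -2  0 ]
  [ 0  1   2  -2   6  0 ]
  [ 0  0   0   1  -3  0 ]
  [ 0  0   0   0   0  1 ]
R2 → R2 + 2·R3
  [ 1  0  -3  0  -2  0 ]
  [ 0  1   2  0   0  0 ]
  [ 0  0   0  1  -3  0 ]
  [ 0  0   0  0   0  1 ]

[[1, 0, -3, 0, -2, 0], [0, 1, 2, 0, 0, 0], [0, 0, 0, 1, -3, 0], [0, 0, 0, 0, 0, 1]]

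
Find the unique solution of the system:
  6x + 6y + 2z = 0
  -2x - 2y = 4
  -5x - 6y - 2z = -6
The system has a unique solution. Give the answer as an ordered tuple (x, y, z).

(-6, 4, 6)

Form the augmented matrix and row-reduce:
  [  6   6   2  |   0 ]
  [ -2  -2   0  |   4 ]
  [ -5  -6  -2  |  -6 ]
R1 ← 1/6·R1
  [  1   1  1/3  |   0 ]
  [ -2  -2    0  |   4 ]
  [ -5  -6   -2  |  -6 ]
R2 ← R2 + 2·R1
  [  1   1  1/3  |   0 ]
  [  0   0  2/3  |   4 ]
  [ -5  -6   -2  |  -6 ]
R3 ← R3 + 5·R1
  [ 1   1   1/3  |   0 ]
  [ 0   0   2/3  |   4 ]
  [ 0  -1  -1/3  |  -6 ]
R2 ↔ R3
  [ 1   1   1/3  |   0 ]
  [ 0  -1  -1/3  |  -6 ]
  [ 0   0   2/3  |   4 ]
R2 ← -1·R2
  [ 1  1  1/3  |  0 ]
  [ 0  1  1/3  |  6 ]
  [ 0  0  2/3  |  4 ]
R3 ← 3/2·R3
  [ 1  1  1/3  |  0 ]
  [ 0  1  1/3  |  6 ]
  [ 0  0    1  |  6 ]
R2 ← R2 − 1/3·R3
  [ 1  1  1/3  |  0 ]
  [ 0  1    0  |  4 ]
  [ 0  0    1  |  6 ]
R1 ← R1 − 1/3·R3
  [ 1  1  0  |  -2 ]
  [ 0  1  0  |   4 ]
  [ 0  0  1  |   6 ]
R1 ← R1 − R2
  [ 1  0  0  |  -6 ]
  [ 0  1  0  |   4 ]
  [ 0  0  1  |   6 ]
Reading off the last column: x = -6, y = 4, z = 6.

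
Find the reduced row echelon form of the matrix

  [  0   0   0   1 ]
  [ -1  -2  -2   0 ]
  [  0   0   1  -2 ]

r1 <-> r2
  [ -1  -2  -2   0 ]
  [  0   0   0   1 ]
  [  0   0   1  -2 ]
r1 -> -1·r1
  [ 1  2  2   0 ]
  [ 0  0  0   1 ]
  [ 0  0  1  -2 ]
r2 <-> r3
  [ 1  2  2   0 ]
  [ 0  0  1  -2 ]
  [ 0  0  0   1 ]
r2 -> r2 + 2·r3
  [ 1  2  2  0 ]
  [ 0  0  1  0 ]
  [ 0  0  0  1 ]
r1 -> r1 − 2·r2
  [ 1  2  0  0 ]
  [ 0  0  1  0 ]
  [ 0  0  0  1 ]

[[1, 2, 0, 0], [0, 0, 1, 0], [0, 0, 0, 1]]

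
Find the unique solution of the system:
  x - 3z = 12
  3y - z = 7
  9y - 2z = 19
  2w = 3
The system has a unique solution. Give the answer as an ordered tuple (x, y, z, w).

(6, 5/3, -2, 3/2)

Form the augmented matrix and row-reduce:
  [ 1  0  -3  0  |  12 ]
  [ 0  3  -1  0  |   7 ]
  [ 0  9  -2  0  |  19 ]
  [ 0  0   0  2  |   3 ]
ρ2 → 1/3·ρ2
  [ 1  0    -3  0  |   12 ]
  [ 0  1  -1/3  0  |  7/3 ]
  [ 0  9    -2  0  |   19 ]
  [ 0  0     0  2  |    3 ]
ρ3 → ρ3 − 9·ρ2
  [ 1  0    -3  0  |   12 ]
  [ 0  1  -1/3  0  |  7/3 ]
  [ 0  0     1  0  |   -2 ]
  [ 0  0     0  2  |    3 ]
ρ4 → 1/2·ρ4
  [ 1  0    -3  0  |   12 ]
  [ 0  1  -1/3  0  |  7/3 ]
  [ 0  0     1  0  |   -2 ]
  [ 0  0     0  1  |  3/2 ]
ρ2 → ρ2 + 1/3·ρ3
  [ 1  0  -3  0  |   12 ]
  [ 0  1   0  0  |  5/3 ]
  [ 0  0   1  0  |   -2 ]
  [ 0  0   0  1  |  3/2 ]
ρ1 → ρ1 + 3·ρ3
  [ 1  0  0  0  |    6 ]
  [ 0  1  0  0  |  5/3 ]
  [ 0  0  1  0  |   -2 ]
  [ 0  0  0  1  |  3/2 ]
Reading off the last column: x = 6, y = 5/3, z = -2, w = 3/2.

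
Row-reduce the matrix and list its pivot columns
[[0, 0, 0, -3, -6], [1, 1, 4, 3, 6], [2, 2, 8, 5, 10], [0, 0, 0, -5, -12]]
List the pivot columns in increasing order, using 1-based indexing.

1, 4, 5

Swap R1 and R2.
  [ 1  1  4   3    6 ]
  [ 0  0  0  -3   -6 ]
  [ 2  2  8   5   10 ]
  [ 0  0  0  -5  -12 ]
Subtract 2 times R1 from R3.
  [ 1  1  4   3    6 ]
  [ 0  0  0  -3   -6 ]
  [ 0  0  0  -1   -2 ]
  [ 0  0  0  -5  -12 ]
Multiply R2 by -1/3.
  [ 1  1  4   3    6 ]
  [ 0  0  0   1    2 ]
  [ 0  0  0  -1   -2 ]
  [ 0  0  0  -5  -12 ]
Add R2 to R3.
  [ 1  1  4   3    6 ]
  [ 0  0  0   1    2 ]
  [ 0  0  0   0    0 ]
  [ 0  0  0  -5  -12 ]
Add 5 times R2 to R4.
  [ 1  1  4  3   6 ]
  [ 0  0  0  1   2 ]
  [ 0  0  0  0   0 ]
  [ 0  0  0  0  -2 ]
Swap R3 and R4.
  [ 1  1  4  3   6 ]
  [ 0  0  0  1   2 ]
  [ 0  0  0  0  -2 ]
  [ 0  0  0  0   0 ]
Multiply R3 by -1/2.
  [ 1  1  4  3  6 ]
  [ 0  0  0  1  2 ]
  [ 0  0  0  0  1 ]
  [ 0  0  0  0  0 ]
Subtract 2 times R3 from R2.
  [ 1  1  4  3  6 ]
  [ 0  0  0  1  0 ]
  [ 0  0  0  0  1 ]
  [ 0  0  0  0  0 ]
Subtract 6 times R3 from R1.
  [ 1  1  4  3  0 ]
  [ 0  0  0  1  0 ]
  [ 0  0  0  0  1 ]
  [ 0  0  0  0  0 ]
Subtract 3 times R2 from R1.
  [ 1  1  4  0  0 ]
  [ 0  0  0  1  0 ]
  [ 0  0  0  0  1 ]
  [ 0  0  0  0  0 ]
Pivot columns are the columns containing a leading 1.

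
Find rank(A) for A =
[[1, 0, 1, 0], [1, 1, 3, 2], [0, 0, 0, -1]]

R2 := R2 − R1
  [ 1  0  1   0 ]
  [ 0  1  2   2 ]
  [ 0  0  0  -1 ]
R3 := -1·R3
  [ 1  0  1  0 ]
  [ 0  1  2  2 ]
  [ 0  0  0  1 ]
R2 := R2 − 2·R3
  [ 1  0  1  0 ]
  [ 0  1  2  0 ]
  [ 0  0  0  1 ]
The reduced form has 3 nonzero rows.

rank = 3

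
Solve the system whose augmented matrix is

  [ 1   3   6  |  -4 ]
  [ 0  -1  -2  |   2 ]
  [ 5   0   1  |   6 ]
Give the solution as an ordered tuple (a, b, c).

r3 -> r3 − 5·r1
  [ 1    3    6  |  -4 ]
  [ 0   -1   -2  |   2 ]
  [ 0  -15  -29  |  26 ]
r2 -> -1·r2
  [ 1    3    6  |  -4 ]
  [ 0    1    2  |  -2 ]
  [ 0  -15  -29  |  26 ]
r3 -> r3 + 15·r2
  [ 1  3  6  |  -4 ]
  [ 0  1  2  |  -2 ]
  [ 0  0  1  |  -4 ]
r2 -> r2 − 2·r3
  [ 1  3  6  |  -4 ]
  [ 0  1  0  |   6 ]
  [ 0  0  1  |  -4 ]
r1 -> r1 − 6·r3
  [ 1  3  0  |  20 ]
  [ 0  1  0  |   6 ]
  [ 0  0  1  |  -4 ]
r1 -> r1 − 3·r2
  [ 1  0  0  |   2 ]
  [ 0  1  0  |   6 ]
  [ 0  0  1  |  -4 ]
Reading off the last column: a = 2, b = 6, c = -4.

(2, 6, -4)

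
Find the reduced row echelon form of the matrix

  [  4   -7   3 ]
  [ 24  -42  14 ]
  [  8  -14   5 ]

r1 -> 1/4·r1
  [  1  -7/4  3/4 ]
  [ 24   -42   14 ]
  [  8   -14    5 ]
r2 -> r2 − 24·r1
  [ 1  -7/4  3/4 ]
  [ 0     0   -4 ]
  [ 8   -14    5 ]
r3 -> r3 − 8·r1
  [ 1  -7/4  3/4 ]
  [ 0     0   -4 ]
  [ 0     0   -1 ]
r2 -> -1/4·r2
  [ 1  -7/4  3/4 ]
  [ 0     0    1 ]
  [ 0     0   -1 ]
r3 -> r3 + r2
  [ 1  -7/4  3/4 ]
  [ 0     0    1 ]
  [ 0     0    0 ]
r1 -> r1 − 3/4·r2
  [ 1  -7/4  0 ]
  [ 0     0  1 ]
  [ 0     0  0 ]

[[1, -7/4, 0], [0, 0, 1], [0, 0, 0]]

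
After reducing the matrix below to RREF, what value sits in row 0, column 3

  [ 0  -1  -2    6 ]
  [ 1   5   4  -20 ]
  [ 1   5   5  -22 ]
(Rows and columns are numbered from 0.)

R1 <-> R2
  [ 1   5   4  -20 ]
  [ 0  -1  -2    6 ]
  [ 1   5   5  -22 ]
R3 := R3 − R1
  [ 1   5   4  -20 ]
  [ 0  -1  -2    6 ]
  [ 0   0   1   -2 ]
R2 := -1·R2
  [ 1  5  4  -20 ]
  [ 0  1  2   -6 ]
  [ 0  0  1   -2 ]
R2 := R2 − 2·R3
  [ 1  5  4  -20 ]
  [ 0  1  0   -2 ]
  [ 0  0  1   -2 ]
R1 := R1 − 4·R3
  [ 1  5  0  -12 ]
  [ 0  1  0   -2 ]
  [ 0  0  1   -2 ]
R1 := R1 − 5·R2
  [ 1  0  0  -2 ]
  [ 0  1  0  -2 ]
  [ 0  0  1  -2 ]

-2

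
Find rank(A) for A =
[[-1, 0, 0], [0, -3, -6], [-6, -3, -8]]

ρ1 ← -1·ρ1
  [  1   0   0 ]
  [  0  -3  -6 ]
  [ -6  -3  -8 ]
ρ3 ← ρ3 + 6·ρ1
  [ 1   0   0 ]
  [ 0  -3  -6 ]
  [ 0  -3  -8 ]
ρ2 ← -1/3·ρ2
  [ 1   0   0 ]
  [ 0   1   2 ]
  [ 0  -3  -8 ]
ρ3 ← ρ3 + 3·ρ2
  [ 1  0   0 ]
  [ 0  1   2 ]
  [ 0  0  -2 ]
ρ3 ← -1/2·ρ3
  [ 1  0  0 ]
  [ 0  1  2 ]
  [ 0  0  1 ]
ρ2 ← ρ2 − 2·ρ3
  [ 1  0  0 ]
  [ 0  1  0 ]
  [ 0  0  1 ]
The reduced form has 3 nonzero rows.

rank = 3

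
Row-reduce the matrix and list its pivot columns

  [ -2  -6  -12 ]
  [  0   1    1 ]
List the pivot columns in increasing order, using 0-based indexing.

0, 1

Multiply ρ1 by -1/2.
  [ 1  3  6 ]
  [ 0  1  1 ]
Subtract 3 times ρ2 from ρ1.
  [ 1  0  3 ]
  [ 0  1  1 ]
Pivot columns are the columns containing a leading 1.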